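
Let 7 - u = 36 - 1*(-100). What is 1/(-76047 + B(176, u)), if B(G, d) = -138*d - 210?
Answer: -1/58455 ≈ -1.7107e-5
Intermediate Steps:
u = -129 (u = 7 - (36 - 1*(-100)) = 7 - (36 + 100) = 7 - 1*136 = 7 - 136 = -129)
B(G, d) = -210 - 138*d
1/(-76047 + B(176, u)) = 1/(-76047 + (-210 - 138*(-129))) = 1/(-76047 + (-210 + 17802)) = 1/(-76047 + 17592) = 1/(-58455) = -1/58455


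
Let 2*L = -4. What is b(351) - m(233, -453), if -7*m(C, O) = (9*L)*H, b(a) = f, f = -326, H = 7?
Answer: -344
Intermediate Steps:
L = -2 (L = (½)*(-4) = -2)
b(a) = -326
m(C, O) = 18 (m(C, O) = -9*(-2)*7/7 = -(-18)*7/7 = -⅐*(-126) = 18)
b(351) - m(233, -453) = -326 - 1*18 = -326 - 18 = -344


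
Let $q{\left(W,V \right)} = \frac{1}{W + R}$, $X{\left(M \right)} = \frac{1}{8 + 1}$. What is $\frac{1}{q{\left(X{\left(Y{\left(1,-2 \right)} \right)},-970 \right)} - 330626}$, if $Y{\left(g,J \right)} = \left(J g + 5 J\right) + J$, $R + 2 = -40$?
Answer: $- \frac{377}{124646011} \approx -3.0246 \cdot 10^{-6}$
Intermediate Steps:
$R = -42$ ($R = -2 - 40 = -42$)
$Y{\left(g,J \right)} = 6 J + J g$ ($Y{\left(g,J \right)} = \left(5 J + J g\right) + J = 6 J + J g$)
$X{\left(M \right)} = \frac{1}{9}$
$q{\left(W,V \right)} = \frac{1}{-42 + W}$ ($q{\left(W,V \right)} = \frac{1}{W - 42} = \frac{1}{-42 + W}$)
$\frac{1}{q{\left(X{\left(Y{\left(1,-2 \right)} \right)},-970 \right)} - 330626} = \frac{1}{\frac{1}{-42 + \frac{1}{9}} - 330626} = \frac{1}{\frac{1}{- \frac{377}{9}} - 330626} = \frac{1}{- \frac{9}{377} - 330626} = \frac{1}{- \frac{124646011}{377}} = - \frac{377}{124646011}$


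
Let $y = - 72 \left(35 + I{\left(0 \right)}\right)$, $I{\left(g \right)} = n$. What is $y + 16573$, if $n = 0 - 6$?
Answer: $14485$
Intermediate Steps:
$n = -6$ ($n = 0 - 6 = -6$)
$I{\left(g \right)} = -6$
$y = -2088$ ($y = - 72 \left(35 - 6\right) = \left(-72\right) 29 = -2088$)
$y + 16573 = -2088 + 16573 = 14485$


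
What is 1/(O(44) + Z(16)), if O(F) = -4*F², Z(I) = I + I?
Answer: -1/7712 ≈ -0.00012967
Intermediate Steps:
Z(I) = 2*I
1/(O(44) + Z(16)) = 1/(-4*44² + 2*16) = 1/(-4*1936 + 32) = 1/(-7744 + 32) = 1/(-7712) = -1/7712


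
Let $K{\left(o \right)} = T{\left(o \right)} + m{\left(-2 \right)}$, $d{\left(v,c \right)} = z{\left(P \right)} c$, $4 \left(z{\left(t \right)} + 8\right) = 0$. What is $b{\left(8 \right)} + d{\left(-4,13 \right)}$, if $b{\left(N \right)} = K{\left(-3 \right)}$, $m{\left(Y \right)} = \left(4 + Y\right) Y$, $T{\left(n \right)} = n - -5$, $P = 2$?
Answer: $-106$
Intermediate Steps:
$T{\left(n \right)} = 5 + n$ ($T{\left(n \right)} = n + 5 = 5 + n$)
$z{\left(t \right)} = -8$ ($z{\left(t \right)} = -8 + \frac{1}{4} \cdot 0 = -8 + 0 = -8$)
$m{\left(Y \right)} = Y \left(4 + Y\right)$
$d{\left(v,c \right)} = - 8 c$
$K{\left(o \right)} = 1 + o$ ($K{\left(o \right)} = \left(5 + o\right) - 2 \left(4 - 2\right) = \left(5 + o\right) - 4 = 1 + o$)
$b{\left(N \right)} = -2$ ($b{\left(N \right)} = 1 - 3 = -2$)
$b{\left(8 \right)} + d{\left(-4,13 \right)} = -2 - 104 = -106$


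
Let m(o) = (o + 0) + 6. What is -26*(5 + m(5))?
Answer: -416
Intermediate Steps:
m(o) = 6 + o (m(o) = o + 6 = 6 + o)
-26*(5 + m(5)) = -26*(5 + (6 + 5)) = -26*(5 + 11) = -26*16 = -416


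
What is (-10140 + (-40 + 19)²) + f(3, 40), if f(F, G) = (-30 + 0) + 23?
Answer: -9706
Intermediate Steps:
f(F, G) = -7 (f(F, G) = -30 + 23 = -7)
(-10140 + (-40 + 19)²) + f(3, 40) = (-10140 + (-40 + 19)²) - 7 = (-10140 + (-21)²) - 7 = (-10140 + 441) - 7 = -9699 - 7 = -9706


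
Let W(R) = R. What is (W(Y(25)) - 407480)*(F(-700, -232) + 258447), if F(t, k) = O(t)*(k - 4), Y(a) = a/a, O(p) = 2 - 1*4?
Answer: -105504055201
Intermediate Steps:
O(p) = -2 (O(p) = 2 - 4 = -2)
Y(a) = 1
F(t, k) = 8 - 2*k (F(t, k) = -2*(k - 4) = -2*(-4 + k) = 8 - 2*k)
(W(Y(25)) - 407480)*(F(-700, -232) + 258447) = (1 - 407480)*((8 - 2*(-232)) + 258447) = -407479*((8 + 464) + 258447) = -407479*(472 + 258447) = -407479*258919 = -105504055201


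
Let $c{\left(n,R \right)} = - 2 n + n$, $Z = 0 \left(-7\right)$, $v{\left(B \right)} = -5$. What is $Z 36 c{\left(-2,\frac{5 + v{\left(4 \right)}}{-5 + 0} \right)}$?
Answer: $0$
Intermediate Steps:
$Z = 0$
$c{\left(n,R \right)} = - n$
$Z 36 c{\left(-2,\frac{5 + v{\left(4 \right)}}{-5 + 0} \right)} = 0 \cdot 36 \left(\left(-1\right) \left(-2\right)\right) = 0 \cdot 2 = 0$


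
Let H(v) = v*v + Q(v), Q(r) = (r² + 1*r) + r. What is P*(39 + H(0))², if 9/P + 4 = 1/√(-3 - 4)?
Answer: -13689*√7/(I + 4*√7) ≈ -3392.0 + 320.51*I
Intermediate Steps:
Q(r) = r² + 2*r (Q(r) = (r² + r) + r = (r + r²) + r = r² + 2*r)
H(v) = v² + v*(2 + v) (H(v) = v*v + v*(2 + v) = v² + v*(2 + v))
P = 9/(-4 - I*√7/7) (P = 9/(-4 + 1/√(-3 - 4)) = 9/(-4 + 1/√(-7)) = 9/(-4 + 1/(I*√7)) = 9/(-4 + 1*(-I*√7/7)) = 9/(-4 - I*√7/7) ≈ -2.2301 + 0.21072*I)
P*(39 + H(0))² = (-9*√7/(I + 4*√7))*(39 + 2*0*(1 + 0))² = (-9*√7/(I + 4*√7))*(39 + 2*0*1)² = (-9*√7/(I + 4*√7))*(39 + 0)² = -9*√7/(I + 4*√7)*39² = -9*√7/(I + 4*√7)*1521 = -13689*√7/(I + 4*√7)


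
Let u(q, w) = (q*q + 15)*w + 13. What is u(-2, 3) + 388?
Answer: 458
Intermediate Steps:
u(q, w) = 13 + w*(15 + q²) (u(q, w) = (q² + 15)*w + 13 = (15 + q²)*w + 13 = w*(15 + q²) + 13 = 13 + w*(15 + q²))
u(-2, 3) + 388 = (13 + 15*3 + 3*(-2)²) + 388 = (13 + 45 + 3*4) + 388 = (13 + 45 + 12) + 388 = 70 + 388 = 458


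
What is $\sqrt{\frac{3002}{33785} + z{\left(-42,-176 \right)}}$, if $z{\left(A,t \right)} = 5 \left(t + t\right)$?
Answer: $\frac{i \sqrt{2008808733430}}{33785} \approx 41.951 i$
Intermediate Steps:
$z{\left(A,t \right)} = 10 t$ ($z{\left(A,t \right)} = 5 \cdot 2 t = 10 t$)
$\sqrt{\frac{3002}{33785} + z{\left(-42,-176 \right)}} = \sqrt{\frac{3002}{33785} + 10 \left(-176\right)} = \sqrt{3002 \cdot \frac{1}{33785} - 1760} = \sqrt{\frac{3002}{33785} - 1760} = \sqrt{- \frac{59458598}{33785}} = \frac{i \sqrt{2008808733430}}{33785}$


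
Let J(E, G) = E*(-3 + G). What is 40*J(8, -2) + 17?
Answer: -1583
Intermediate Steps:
40*J(8, -2) + 17 = 40*(8*(-3 - 2)) + 17 = 40*(8*(-5)) + 17 = 40*(-40) + 17 = -1600 + 17 = -1583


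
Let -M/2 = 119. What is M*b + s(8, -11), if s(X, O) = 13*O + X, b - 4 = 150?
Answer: -36787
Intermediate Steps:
b = 154 (b = 4 + 150 = 154)
s(X, O) = X + 13*O
M = -238 (M = -2*119 = -238)
M*b + s(8, -11) = -238*154 + (8 + 13*(-11)) = -36652 + (8 - 143) = -36652 - 135 = -36787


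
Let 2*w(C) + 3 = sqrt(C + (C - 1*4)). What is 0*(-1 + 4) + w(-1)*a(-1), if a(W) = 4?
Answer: -6 + 2*I*sqrt(6) ≈ -6.0 + 4.899*I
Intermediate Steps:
w(C) = -3/2 + sqrt(-4 + 2*C)/2 (w(C) = -3/2 + sqrt(C + (C - 1*4))/2 = -3/2 + sqrt(C + (C - 4))/2 = -3/2 + sqrt(C + (-4 + C))/2 = -3/2 + sqrt(-4 + 2*C)/2)
0*(-1 + 4) + w(-1)*a(-1) = 0*(-1 + 4) + (-3/2 + sqrt(-4 + 2*(-1))/2)*4 = 0*3 + (-3/2 + sqrt(-4 - 2)/2)*4 = 0 + (-3/2 + sqrt(-6)/2)*4 = 0 + (-3/2 + (I*sqrt(6))/2)*4 = 0 + (-3/2 + I*sqrt(6)/2)*4 = 0 + (-6 + 2*I*sqrt(6)) = -6 + 2*I*sqrt(6)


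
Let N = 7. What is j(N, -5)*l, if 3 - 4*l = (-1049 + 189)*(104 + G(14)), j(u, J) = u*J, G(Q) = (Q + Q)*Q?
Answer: -14929705/4 ≈ -3.7324e+6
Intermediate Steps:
G(Q) = 2*Q² (G(Q) = (2*Q)*Q = 2*Q²)
j(u, J) = J*u
l = 426563/4 (l = ¾ - (-1049 + 189)*(104 + 2*14²)/4 = ¾ - (-215)*(104 + 2*196) = ¾ - (-215)*(104 + 392) = ¾ - (-215)*496 = ¾ - ¼*(-426560) = ¾ + 106640 = 426563/4 ≈ 1.0664e+5)
j(N, -5)*l = -5*7*(426563/4) = -35*426563/4 = -14929705/4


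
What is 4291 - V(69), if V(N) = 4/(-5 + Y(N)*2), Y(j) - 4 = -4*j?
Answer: 2355763/549 ≈ 4291.0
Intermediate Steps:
Y(j) = 4 - 4*j
V(N) = 4/(3 - 8*N) (V(N) = 4/(-5 + (4 - 4*N)*2) = 4/(-5 + (8 - 8*N)) = 4/(3 - 8*N))
4291 - V(69) = 4291 - (-4)/(-3 + 8*69) = 4291 - (-4)/(-3 + 552) = 4291 - (-4)/549 = 4291 - 1*(-4/549) = 4291 + 4/549 = 2355763/549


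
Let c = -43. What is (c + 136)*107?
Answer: 9951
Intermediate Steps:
(c + 136)*107 = (-43 + 136)*107 = 93*107 = 9951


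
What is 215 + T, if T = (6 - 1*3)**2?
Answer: 224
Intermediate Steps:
T = 9 (T = (6 - 3)**2 = 3**2 = 9)
215 + T = 215 + 9 = 224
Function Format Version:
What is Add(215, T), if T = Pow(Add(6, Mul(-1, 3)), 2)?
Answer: 224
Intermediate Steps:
T = 9 (T = Pow(Add(6, -3), 2) = Pow(3, 2) = 9)
Add(215, T) = Add(215, 9) = 224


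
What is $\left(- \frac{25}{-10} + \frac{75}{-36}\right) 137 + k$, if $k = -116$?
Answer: $- \frac{707}{12} \approx -58.917$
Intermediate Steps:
$\left(- \frac{25}{-10} + \frac{75}{-36}\right) 137 + k = \left(- \frac{25}{-10} + \frac{75}{-36}\right) 137 - 116 = \left(\left(-25\right) \left(- \frac{1}{10}\right) + 75 \left(- \frac{1}{36}\right)\right) 137 - 116 = \left(\frac{5}{2} - \frac{25}{12}\right) 137 - 116 = \frac{5}{12} \cdot 137 - 116 = \frac{685}{12} - 116 = - \frac{707}{12}$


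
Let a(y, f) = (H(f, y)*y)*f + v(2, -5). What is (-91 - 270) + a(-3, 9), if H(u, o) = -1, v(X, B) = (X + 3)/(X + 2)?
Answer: -1331/4 ≈ -332.75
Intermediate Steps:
v(X, B) = (3 + X)/(2 + X)
a(y, f) = 5/4 - f*y (a(y, f) = (-y)*f + (3 + 2)/(2 + 2) = -f*y + 5/4 = 5/4 - f*y)
(-91 - 270) + a(-3, 9) = (-91 - 270) + (5/4 - 1*9*(-3)) = -361 + (5/4 + 27) = -361 + 113/4 = -1331/4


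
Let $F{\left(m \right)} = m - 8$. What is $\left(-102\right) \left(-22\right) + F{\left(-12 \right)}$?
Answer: $2224$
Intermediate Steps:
$F{\left(m \right)} = -8 + m$
$\left(-102\right) \left(-22\right) + F{\left(-12 \right)} = \left(-102\right) \left(-22\right) - 20 = 2244 - 20 = 2224$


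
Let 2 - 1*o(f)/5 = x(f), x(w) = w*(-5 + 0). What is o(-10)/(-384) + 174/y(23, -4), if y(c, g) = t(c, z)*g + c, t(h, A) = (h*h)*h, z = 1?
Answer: 80611/129720 ≈ 0.62142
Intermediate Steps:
x(w) = -5*w (x(w) = w*(-5) = -5*w)
o(f) = 10 + 25*f (o(f) = 10 - (-25)*f = 10 + 25*f)
t(h, A) = h**3 (t(h, A) = h**2*h = h**3)
y(c, g) = c + g*c**3 (y(c, g) = c**3*g + c = g*c**3 + c = c + g*c**3)
o(-10)/(-384) + 174/y(23, -4) = (10 + 25*(-10))/(-384) + 174/(23 - 4*23**3) = (10 - 250)*(-1/384) + 174/(23 - 4*12167) = -240*(-1/384) + 174/(23 - 48668) = 5/8 + 174/(-48645) = 5/8 + 174*(-1/48645) = 5/8 - 58/16215 = 80611/129720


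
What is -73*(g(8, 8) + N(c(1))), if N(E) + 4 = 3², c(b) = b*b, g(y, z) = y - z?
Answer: -365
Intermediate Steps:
c(b) = b²
N(E) = 5 (N(E) = -4 + 3² = -4 + 9 = 5)
-73*(g(8, 8) + N(c(1))) = -73*((8 - 1*8) + 5) = -73*((8 - 8) + 5) = -73*(0 + 5) = -73*5 = -365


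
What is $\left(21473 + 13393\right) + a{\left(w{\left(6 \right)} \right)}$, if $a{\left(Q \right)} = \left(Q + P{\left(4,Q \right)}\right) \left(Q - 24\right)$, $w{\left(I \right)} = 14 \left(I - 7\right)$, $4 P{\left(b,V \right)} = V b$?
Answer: $35930$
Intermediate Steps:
$P{\left(b,V \right)} = \frac{V b}{4}$
$w{\left(I \right)} = -98 + 14 I$ ($w{\left(I \right)} = 14 \left(-7 + I\right) = -98 + 14 I$)
$a{\left(Q \right)} = 2 Q \left(-24 + Q\right)$ ($a{\left(Q \right)} = \left(Q + \frac{1}{4} Q 4\right) \left(Q - 24\right) = \left(Q + Q\right) \left(Q + \left(-109 + 85\right)\right) = 2 Q \left(Q - 24\right) = 2 Q \left(-24 + Q\right)$)
$\left(21473 + 13393\right) + a{\left(w{\left(6 \right)} \right)} = \left(21473 + 13393\right) + 2 \left(-98 + 14 \cdot 6\right) \left(-24 + \left(-98 + 14 \cdot 6\right)\right) = 34866 + 2 \left(-98 + 84\right) \left(-24 + \left(-98 + 84\right)\right) = 34866 + 2 \left(-14\right) \left(-24 - 14\right) = 34866 + 2 \left(-14\right) \left(-38\right) = 34866 + 1064 = 35930$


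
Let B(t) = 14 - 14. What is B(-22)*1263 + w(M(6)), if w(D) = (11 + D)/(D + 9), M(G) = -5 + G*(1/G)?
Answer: 7/5 ≈ 1.4000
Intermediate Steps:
B(t) = 0
M(G) = -4 (M(G) = -5 + G/G = -5 + 1 = -4)
w(D) = (11 + D)/(9 + D)
B(-22)*1263 + w(M(6)) = 0*1263 + (11 - 4)/(9 - 4) = 0 + 7/5 = 7/5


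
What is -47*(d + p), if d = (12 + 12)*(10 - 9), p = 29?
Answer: -2491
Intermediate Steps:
d = 24 (d = 24*1 = 24)
-47*(d + p) = -47*(24 + 29) = -47*53 = -2491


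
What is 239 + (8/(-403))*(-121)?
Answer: 97285/403 ≈ 241.40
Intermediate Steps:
239 + (8/(-403))*(-121) = 239 + (8*(-1/403))*(-121) = 239 - 8/403*(-121) = 239 + 968/403 = 97285/403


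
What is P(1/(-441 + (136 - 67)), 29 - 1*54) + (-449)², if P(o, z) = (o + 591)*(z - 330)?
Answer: -3051533/372 ≈ -8203.0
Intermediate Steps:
P(o, z) = (-330 + z)*(591 + o) (P(o, z) = (591 + o)*(-330 + z) = (-330 + z)*(591 + o))
P(1/(-441 + (136 - 67)), 29 - 1*54) + (-449)² = (-195030 - 330/(-441 + (136 - 67)) + 591*(29 - 1*54) + (29 - 1*54)/(-441 + (136 - 67))) + (-449)² = (-195030 - 330/(-441 + 69) + 591*(29 - 54) + (29 - 54)/(-441 + 69)) + 201601 = (-195030 - 330/(-372) + 591*(-25) - 25/(-372)) + 201601 = (-195030 - 330*(-1/372) - 14775 - 1/372*(-25)) + 201601 = (-195030 + 55/62 - 14775 + 25/372) + 201601 = -78047105/372 + 201601 = -3051533/372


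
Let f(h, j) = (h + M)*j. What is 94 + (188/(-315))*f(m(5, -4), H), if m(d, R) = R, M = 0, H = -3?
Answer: 9118/105 ≈ 86.838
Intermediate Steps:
f(h, j) = h*j (f(h, j) = (h + 0)*j = h*j)
94 + (188/(-315))*f(m(5, -4), H) = 94 + (188/(-315))*(-4*(-3)) = 94 + (188*(-1/315))*12 = 94 - 188/315*12 = 94 - 752/105 = 9118/105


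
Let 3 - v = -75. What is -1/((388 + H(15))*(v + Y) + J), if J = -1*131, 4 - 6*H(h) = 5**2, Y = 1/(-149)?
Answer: -298/8897511 ≈ -3.3493e-5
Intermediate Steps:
v = 78 (v = 3 - 1*(-75) = 3 + 75 = 78)
Y = -1/149 ≈ -0.0067114
H(h) = -7/2 (H(h) = 2/3 - 1/6*5**2 = 2/3 - 1/6*25 = 2/3 - 25/6 = -7/2)
J = -131
-1/((388 + H(15))*(v + Y) + J) = -1/((388 - 7/2)*(78 - 1/149) - 131) = -1/((769/2)*(11621/149) - 131) = -1/(8936549/298 - 131) = -1/8897511/298 = -1*298/8897511 = -298/8897511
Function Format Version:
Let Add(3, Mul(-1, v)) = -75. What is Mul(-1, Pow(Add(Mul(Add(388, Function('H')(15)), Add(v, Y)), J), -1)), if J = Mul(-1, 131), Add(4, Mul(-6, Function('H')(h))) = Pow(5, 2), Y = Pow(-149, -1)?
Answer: Rational(-298, 8897511) ≈ -3.3493e-5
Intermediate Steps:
v = 78 (v = Add(3, Mul(-1, -75)) = Add(3, 75) = 78)
Y = Rational(-1, 149) ≈ -0.0067114
Function('H')(h) = Rational(-7, 2) (Function('H')(h) = Add(Rational(2, 3), Mul(Rational(-1, 6), Pow(5, 2))) = Add(Rational(2, 3), Mul(Rational(-1, 6), 25)) = Add(Rational(2, 3), Rational(-25, 6)) = Rational(-7, 2))
J = -131
Mul(-1, Pow(Add(Mul(Add(388, Function('H')(15)), Add(v, Y)), J), -1)) = Mul(-1, Pow(Add(Mul(Add(388, Rational(-7, 2)), Add(78, Rational(-1, 149))), -131), -1)) = Mul(-1, Pow(Add(Mul(Rational(769, 2), Rational(11621, 149)), -131), -1)) = Mul(-1, Pow(Add(Rational(8936549, 298), -131), -1)) = Mul(-1, Pow(Rational(8897511, 298), -1)) = Mul(-1, Rational(298, 8897511)) = Rational(-298, 8897511)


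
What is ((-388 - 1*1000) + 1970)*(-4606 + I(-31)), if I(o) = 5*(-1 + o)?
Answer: -2773812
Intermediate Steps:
I(o) = -5 + 5*o
((-388 - 1*1000) + 1970)*(-4606 + I(-31)) = ((-388 - 1*1000) + 1970)*(-4606 + (-5 + 5*(-31))) = ((-388 - 1000) + 1970)*(-4606 + (-5 - 155)) = (-1388 + 1970)*(-4606 - 160) = 582*(-4766) = -2773812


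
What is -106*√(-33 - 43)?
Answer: -212*I*√19 ≈ -924.09*I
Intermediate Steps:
-106*√(-33 - 43) = -212*I*√19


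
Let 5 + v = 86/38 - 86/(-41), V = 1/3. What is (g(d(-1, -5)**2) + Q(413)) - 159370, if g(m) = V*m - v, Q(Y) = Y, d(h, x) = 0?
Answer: -123827005/779 ≈ -1.5896e+5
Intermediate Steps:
V = 1/3 (V = 1*(1/3) = 1/3 ≈ 0.33333)
v = -498/779 (v = -5 + (86/38 - 86/(-41)) = -5 + (86*(1/38) - 86*(-1/41)) = -5 + (43/19 + 86/41) = -5 + 3397/779 = -498/779 ≈ -0.63928)
g(m) = 498/779 + m/3 (g(m) = m/3 - 1*(-498/779) = m/3 + 498/779 = 498/779 + m/3)
(g(d(-1, -5)**2) + Q(413)) - 159370 = ((498/779 + (1/3)*0**2) + 413) - 159370 = ((498/779 + (1/3)*0) + 413) - 159370 = ((498/779 + 0) + 413) - 159370 = (498/779 + 413) - 159370 = 322225/779 - 159370 = -123827005/779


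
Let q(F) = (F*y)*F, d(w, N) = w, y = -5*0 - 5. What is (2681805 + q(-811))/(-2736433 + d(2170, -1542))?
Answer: 16400/73899 ≈ 0.22192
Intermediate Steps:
y = -5 (y = 0 - 5 = -5)
q(F) = -5*F² (q(F) = (F*(-5))*F = (-5*F)*F = -5*F²)
(2681805 + q(-811))/(-2736433 + d(2170, -1542)) = (2681805 - 5*(-811)²)/(-2736433 + 2170) = (2681805 - 5*657721)/(-2734263) = (2681805 - 3288605)*(-1/2734263) = -606800*(-1/2734263) = 16400/73899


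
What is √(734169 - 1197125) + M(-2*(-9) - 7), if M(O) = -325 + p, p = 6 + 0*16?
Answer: -319 + 2*I*√115739 ≈ -319.0 + 680.41*I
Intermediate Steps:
p = 6 (p = 6 + 0 = 6)
M(O) = -319 (M(O) = -325 + 6 = -319)
√(734169 - 1197125) + M(-2*(-9) - 7) = √(734169 - 1197125) - 319 = √(-462956) - 319 = 2*I*√115739 - 319 = -319 + 2*I*√115739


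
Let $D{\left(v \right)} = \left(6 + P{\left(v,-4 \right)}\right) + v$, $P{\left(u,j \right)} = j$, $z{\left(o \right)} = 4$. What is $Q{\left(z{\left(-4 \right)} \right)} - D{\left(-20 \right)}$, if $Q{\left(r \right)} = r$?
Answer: $22$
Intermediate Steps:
$D{\left(v \right)} = 2 + v$ ($D{\left(v \right)} = \left(6 - 4\right) + v = 2 + v$)
$Q{\left(z{\left(-4 \right)} \right)} - D{\left(-20 \right)} = 4 - \left(2 - 20\right) = 4 - -18 = 4 + 18 = 22$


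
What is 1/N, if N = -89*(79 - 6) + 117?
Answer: -1/6380 ≈ -0.00015674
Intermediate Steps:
N = -6380 (N = -89*73 + 117 = -6497 + 117 = -6380)
1/N = 1/(-6380) = -1/6380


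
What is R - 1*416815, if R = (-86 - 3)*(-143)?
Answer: -404088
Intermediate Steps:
R = 12727 (R = -89*(-143) = 12727)
R - 1*416815 = 12727 - 1*416815 = 12727 - 416815 = -404088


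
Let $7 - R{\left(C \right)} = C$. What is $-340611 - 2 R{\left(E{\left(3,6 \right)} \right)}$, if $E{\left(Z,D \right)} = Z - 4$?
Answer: $-340627$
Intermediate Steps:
$E{\left(Z,D \right)} = -4 + Z$
$R{\left(C \right)} = 7 - C$
$-340611 - 2 R{\left(E{\left(3,6 \right)} \right)} = -340611 - 2 \left(7 - \left(-4 + 3\right)\right) = -340611 - 2 \left(7 - -1\right) = -340611 - 2 \left(7 + 1\right) = -340611 - 2 \cdot 8 = -340611 - 16 = -340627$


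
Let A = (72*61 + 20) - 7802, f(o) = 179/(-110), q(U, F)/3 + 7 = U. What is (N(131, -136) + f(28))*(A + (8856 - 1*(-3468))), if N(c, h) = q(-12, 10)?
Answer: -28807683/55 ≈ -5.2378e+5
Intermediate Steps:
q(U, F) = -21 + 3*U
N(c, h) = -57 (N(c, h) = -21 + 3*(-12) = -21 - 36 = -57)
f(o) = -179/110 (f(o) = 179*(-1/110) = -179/110)
A = -3390 (A = (4392 + 20) - 7802 = 4412 - 7802 = -3390)
(N(131, -136) + f(28))*(A + (8856 - 1*(-3468))) = (-57 - 179/110)*(-3390 + (8856 - 1*(-3468))) = -6449*(-3390 + (8856 + 3468))/110 = -6449*(-3390 + 12324)/110 = -6449/110*8934 = -28807683/55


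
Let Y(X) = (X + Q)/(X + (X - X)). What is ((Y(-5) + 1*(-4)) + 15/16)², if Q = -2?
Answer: 17689/6400 ≈ 2.7639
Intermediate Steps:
Y(X) = (-2 + X)/X (Y(X) = (X - 2)/(X + (X - X)) = (-2 + X)/(X + 0) = (-2 + X)/X)
((Y(-5) + 1*(-4)) + 15/16)² = (((-2 - 5)/(-5) + 1*(-4)) + 15/16)² = ((-⅕*(-7) - 4) + 15*(1/16))² = ((7/5 - 4) + 15/16)² = (-13/5 + 15/16)² = (-133/80)² = 17689/6400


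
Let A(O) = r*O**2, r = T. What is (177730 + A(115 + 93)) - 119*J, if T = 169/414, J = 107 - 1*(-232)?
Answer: 32095331/207 ≈ 1.5505e+5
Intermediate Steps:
J = 339 (J = 107 + 232 = 339)
T = 169/414 (T = 169*(1/414) = 169/414 ≈ 0.40821)
r = 169/414 ≈ 0.40821
A(O) = 169*O**2/414
(177730 + A(115 + 93)) - 119*J = (177730 + 169*(115 + 93)**2/414) - 119*339 = (177730 + (169/414)*208**2) - 40341 = (177730 + (169/414)*43264) - 40341 = (177730 + 3655808/207) - 40341 = 40445918/207 - 40341 = 32095331/207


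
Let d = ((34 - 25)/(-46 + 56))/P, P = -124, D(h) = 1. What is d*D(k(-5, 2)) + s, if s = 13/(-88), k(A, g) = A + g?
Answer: -1057/6820 ≈ -0.15499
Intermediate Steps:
d = -9/1240 (d = ((34 - 25)/(-46 + 56))/(-124) = (9/10)*(-1/124) = -9/1240 ≈ -0.0072581)
s = -13/88 (s = 13*(-1/88) = -13/88 ≈ -0.14773)
d*D(k(-5, 2)) + s = -9/1240*1 - 13/88 = -9/1240 - 13/88 = -1057/6820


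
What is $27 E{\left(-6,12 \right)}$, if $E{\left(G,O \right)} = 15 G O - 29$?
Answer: $-29943$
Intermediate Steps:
$E{\left(G,O \right)} = -29 + 15 G O$ ($E{\left(G,O \right)} = 15 G O - 29 = -29 + 15 G O$)
$27 E{\left(-6,12 \right)} = 27 \left(-29 + 15 \left(-6\right) 12\right) = 27 \left(-29 - 1080\right) = 27 \left(-1109\right) = -29943$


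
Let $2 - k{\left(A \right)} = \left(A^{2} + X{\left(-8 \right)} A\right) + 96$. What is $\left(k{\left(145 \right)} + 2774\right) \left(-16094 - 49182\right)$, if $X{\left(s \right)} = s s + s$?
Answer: $1727529340$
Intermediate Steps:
$X{\left(s \right)} = s + s^{2}$ ($X{\left(s \right)} = s^{2} + s = s + s^{2}$)
$k{\left(A \right)} = -94 - A^{2} - 56 A$ ($k{\left(A \right)} = 2 - \left(\left(A^{2} + - 8 \left(1 - 8\right) A\right) + 96\right) = 2 - \left(\left(A^{2} + \left(-8\right) \left(-7\right) A\right) + 96\right) = 2 - \left(\left(A^{2} + 56 A\right) + 96\right) = 2 - \left(96 + A^{2} + 56 A\right) = -94 - A^{2} - 56 A$)
$\left(k{\left(145 \right)} + 2774\right) \left(-16094 - 49182\right) = \left(\left(-94 - 145^{2} - 8120\right) + 2774\right) \left(-16094 - 49182\right) = \left(\left(-94 - 21025 - 8120\right) + 2774\right) \left(-65276\right) = \left(-29239 + 2774\right) \left(-65276\right) = \left(-26465\right) \left(-65276\right) = 1727529340$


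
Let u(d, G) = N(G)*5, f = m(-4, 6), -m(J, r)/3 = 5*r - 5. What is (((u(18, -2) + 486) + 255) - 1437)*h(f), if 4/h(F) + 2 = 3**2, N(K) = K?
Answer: -2824/7 ≈ -403.43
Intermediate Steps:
m(J, r) = 15 - 15*r (m(J, r) = -3*(5*r - 5) = -3*(-5 + 5*r) = 15 - 15*r)
f = -75 (f = 15 - 15*6 = 15 - 90 = -75)
h(F) = 4/7 (h(F) = 4/(-2 + 3**2) = 4/(-2 + 9) = 4/7)
u(d, G) = 5*G (u(d, G) = G*5 = 5*G)
(((u(18, -2) + 486) + 255) - 1437)*h(f) = (((5*(-2) + 486) + 255) - 1437)*(4/7) = (((-10 + 486) + 255) - 1437)*(4/7) = ((476 + 255) - 1437)*(4/7) = (731 - 1437)*(4/7) = -706*4/7 = -2824/7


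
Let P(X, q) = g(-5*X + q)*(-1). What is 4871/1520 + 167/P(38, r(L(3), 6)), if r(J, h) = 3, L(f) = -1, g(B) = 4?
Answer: -58589/1520 ≈ -38.545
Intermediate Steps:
P(X, q) = -4 (P(X, q) = 4*(-1) = -4)
4871/1520 + 167/P(38, r(L(3), 6)) = 4871/1520 + 167/(-4) = 4871*(1/1520) + 167*(-1/4) = 4871/1520 - 167/4 = -58589/1520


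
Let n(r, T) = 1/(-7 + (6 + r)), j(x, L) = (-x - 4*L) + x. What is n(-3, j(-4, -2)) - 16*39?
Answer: -2497/4 ≈ -624.25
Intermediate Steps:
j(x, L) = -4*L
n(r, T) = 1/(-1 + r)
n(-3, j(-4, -2)) - 16*39 = 1/(-1 - 3) - 16*39 = 1/(-4) - 624 = -1/4 - 624 = -2497/4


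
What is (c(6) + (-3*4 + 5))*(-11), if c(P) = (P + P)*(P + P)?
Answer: -1507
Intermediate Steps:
c(P) = 4*P² (c(P) = (2*P)*(2*P) = 4*P²)
(c(6) + (-3*4 + 5))*(-11) = (4*6² + (-3*4 + 5))*(-11) = (4*36 + (-12 + 5))*(-11) = (144 - 7)*(-11) = 137*(-11) = -1507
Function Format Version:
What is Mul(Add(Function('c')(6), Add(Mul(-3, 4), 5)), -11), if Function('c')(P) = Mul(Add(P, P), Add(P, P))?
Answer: -1507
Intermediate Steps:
Function('c')(P) = Mul(4, Pow(P, 2)) (Function('c')(P) = Mul(Mul(2, P), Mul(2, P)) = Mul(4, Pow(P, 2)))
Mul(Add(Function('c')(6), Add(Mul(-3, 4), 5)), -11) = Mul(Add(Mul(4, Pow(6, 2)), Add(Mul(-3, 4), 5)), -11) = Mul(Add(Mul(4, 36), Add(-12, 5)), -11) = Mul(Add(144, -7), -11) = Mul(137, -11) = -1507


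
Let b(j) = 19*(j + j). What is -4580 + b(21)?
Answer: -3782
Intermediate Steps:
b(j) = 38*j (b(j) = 19*(2*j) = 38*j)
-4580 + b(21) = -4580 + 38*21 = -4580 + 798 = -3782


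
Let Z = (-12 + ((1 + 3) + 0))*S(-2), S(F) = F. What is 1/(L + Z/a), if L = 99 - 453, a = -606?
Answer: -303/107270 ≈ -0.0028246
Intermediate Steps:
L = -354
Z = 16 (Z = (-12 + ((1 + 3) + 0))*(-2) = (-12 + (4 + 0))*(-2) = (-12 + 4)*(-2) = -8*(-2) = 16)
1/(L + Z/a) = 1/(-354 + 16/(-606)) = 1/(-354 + 16*(-1/606)) = 1/(-354 - 8/303) = 1/(-107270/303) = -303/107270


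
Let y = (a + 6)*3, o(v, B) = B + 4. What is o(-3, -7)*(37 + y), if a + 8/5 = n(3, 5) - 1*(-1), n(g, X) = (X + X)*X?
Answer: -3048/5 ≈ -609.60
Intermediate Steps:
n(g, X) = 2*X² (n(g, X) = (2*X)*X = 2*X²)
a = 247/5 (a = -8/5 + (2*5² - 1*(-1)) = -8/5 + (2*25 + 1) = -8/5 + (50 + 1) = -8/5 + 51 = 247/5 ≈ 49.400)
o(v, B) = 4 + B
y = 831/5 (y = (247/5 + 6)*3 = (277/5)*3 = 831/5 ≈ 166.20)
o(-3, -7)*(37 + y) = (4 - 7)*(37 + 831/5) = -3*1016/5 = -3048/5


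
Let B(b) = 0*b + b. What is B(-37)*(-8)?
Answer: 296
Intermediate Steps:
B(b) = b (B(b) = 0 + b = b)
B(-37)*(-8) = -37*(-8) = 296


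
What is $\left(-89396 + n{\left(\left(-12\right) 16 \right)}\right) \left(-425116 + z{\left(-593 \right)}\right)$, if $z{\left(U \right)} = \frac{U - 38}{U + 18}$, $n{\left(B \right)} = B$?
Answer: $\frac{21898986489572}{575} \approx 3.8085 \cdot 10^{10}$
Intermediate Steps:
$z{\left(U \right)} = \frac{-38 + U}{18 + U}$
$\left(-89396 + n{\left(\left(-12\right) 16 \right)}\right) \left(-425116 + z{\left(-593 \right)}\right) = \left(-89396 - 192\right) \left(-425116 + \frac{-38 - 593}{18 - 593}\right) = \left(-89396 - 192\right) \left(-425116 + \frac{1}{-575} \left(-631\right)\right) = - 89588 \left(-425116 - - \frac{631}{575}\right) = - 89588 \left(-425116 + \frac{631}{575}\right) = \left(-89588\right) \left(- \frac{244441069}{575}\right) = \frac{21898986489572}{575}$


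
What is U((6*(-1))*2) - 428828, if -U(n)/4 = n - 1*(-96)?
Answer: -429164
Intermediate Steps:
U(n) = -384 - 4*n (U(n) = -4*(n - 1*(-96)) = -4*(n + 96) = -4*(96 + n) = -384 - 4*n)
U((6*(-1))*2) - 428828 = (-384 - 4*6*(-1)*2) - 428828 = (-384 - (-24)*2) - 428828 = (-384 - 4*(-12)) - 428828 = (-384 + 48) - 428828 = -336 - 428828 = -429164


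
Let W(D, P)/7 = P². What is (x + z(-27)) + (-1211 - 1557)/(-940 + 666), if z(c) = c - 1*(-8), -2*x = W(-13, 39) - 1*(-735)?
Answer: -780886/137 ≈ -5699.9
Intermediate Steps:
W(D, P) = 7*P²
x = -5691 (x = -(7*39² - 1*(-735))/2 = -(7*1521 + 735)/2 = -(10647 + 735)/2 = -½*11382 = -5691)
z(c) = 8 + c (z(c) = c + 8 = 8 + c)
(x + z(-27)) + (-1211 - 1557)/(-940 + 666) = (-5691 + (8 - 27)) + (-1211 - 1557)/(-940 + 666) = (-5691 - 19) - 2768/(-274) = -5710 - 2768*(-1/274) = -5710 + 1384/137 = -780886/137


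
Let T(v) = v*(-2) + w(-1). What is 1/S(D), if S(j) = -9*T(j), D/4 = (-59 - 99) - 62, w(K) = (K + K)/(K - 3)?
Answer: -2/31689 ≈ -6.3113e-5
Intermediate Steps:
w(K) = 2*K/(-3 + K) (w(K) = (2*K)/(-3 + K) = 2*K/(-3 + K))
T(v) = 1/2 - 2*v (T(v) = v*(-2) + 2*(-1)/(-3 - 1) = -2*v + 2*(-1)/(-4) = -2*v + 2*(-1)*(-1/4) = -2*v + 1/2 = 1/2 - 2*v)
D = -880 (D = 4*((-59 - 99) - 62) = 4*(-158 - 62) = 4*(-220) = -880)
S(j) = -9/2 + 18*j (S(j) = -9*(1/2 - 2*j) = -9/2 + 18*j)
1/S(D) = 1/(-9/2 + 18*(-880)) = 1/(-9/2 - 15840) = 1/(-31689/2) = -2/31689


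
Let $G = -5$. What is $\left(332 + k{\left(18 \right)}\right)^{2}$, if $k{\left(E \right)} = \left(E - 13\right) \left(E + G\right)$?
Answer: $157609$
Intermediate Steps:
$k{\left(E \right)} = \left(-13 + E\right) \left(-5 + E\right)$ ($k{\left(E \right)} = \left(E - 13\right) \left(E - 5\right) = \left(-13 + E\right) \left(-5 + E\right)$)
$\left(332 + k{\left(18 \right)}\right)^{2} = \left(332 + \left(65 + 18^{2} - 324\right)\right)^{2} = \left(332 + \left(65 + 324 - 324\right)\right)^{2} = \left(332 + 65\right)^{2} = 397^{2} = 157609$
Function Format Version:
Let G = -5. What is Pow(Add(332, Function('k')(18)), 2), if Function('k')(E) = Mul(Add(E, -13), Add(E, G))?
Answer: 157609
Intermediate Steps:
Function('k')(E) = Mul(Add(-13, E), Add(-5, E)) (Function('k')(E) = Mul(Add(E, -13), Add(E, -5)) = Mul(Add(-13, E), Add(-5, E)))
Pow(Add(332, Function('k')(18)), 2) = Pow(Add(332, Add(65, Pow(18, 2), Mul(-18, 18))), 2) = Pow(Add(332, Add(65, 324, -324)), 2) = Pow(Add(332, 65), 2) = Pow(397, 2) = 157609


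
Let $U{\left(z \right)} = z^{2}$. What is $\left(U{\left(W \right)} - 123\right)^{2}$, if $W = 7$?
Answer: $5476$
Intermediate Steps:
$\left(U{\left(W \right)} - 123\right)^{2} = \left(7^{2} - 123\right)^{2} = \left(49 - 123\right)^{2} = \left(-74\right)^{2} = 5476$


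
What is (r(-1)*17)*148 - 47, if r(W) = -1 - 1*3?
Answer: -10111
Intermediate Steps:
r(W) = -4 (r(W) = -1 - 3 = -4)
(r(-1)*17)*148 - 47 = -4*17*148 - 47 = -68*148 - 47 = -10064 - 47 = -10111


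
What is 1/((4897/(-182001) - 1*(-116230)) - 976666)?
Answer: -182001/156600217333 ≈ -1.1622e-6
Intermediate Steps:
1/((4897/(-182001) - 1*(-116230)) - 976666) = 1/((4897*(-1/182001) + 116230) - 976666) = 1/((-4897/182001 + 116230) - 976666) = 1/(21153971333/182001 - 976666) = 1/(-156600217333/182001) = -182001/156600217333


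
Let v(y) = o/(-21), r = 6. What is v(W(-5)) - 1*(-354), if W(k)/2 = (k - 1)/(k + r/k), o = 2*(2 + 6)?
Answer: 7418/21 ≈ 353.24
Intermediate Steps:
o = 16 (o = 2*8 = 16)
W(k) = 2*(-1 + k)/(k + 6/k) (W(k) = 2*((k - 1)/(k + 6/k)) = 2*((-1 + k)/(k + 6/k)) = 2*(-1 + k)/(k + 6/k))
v(y) = -16/21 (v(y) = 16/(-21) = 16*(-1/21) = -16/21)
v(W(-5)) - 1*(-354) = -16/21 - 1*(-354) = -16/21 + 354 = 7418/21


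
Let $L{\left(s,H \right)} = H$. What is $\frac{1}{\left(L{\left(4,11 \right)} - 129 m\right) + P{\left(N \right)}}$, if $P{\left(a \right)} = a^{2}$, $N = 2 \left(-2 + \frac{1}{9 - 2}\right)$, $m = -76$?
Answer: $\frac{49}{481611} \approx 0.00010174$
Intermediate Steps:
$N = - \frac{26}{7}$ ($N = 2 \left(-2 + \frac{1}{7}\right) = 2 \left(- \frac{13}{7}\right) = - \frac{26}{7} \approx -3.7143$)
$\frac{1}{\left(L{\left(4,11 \right)} - 129 m\right) + P{\left(N \right)}} = \frac{1}{\left(11 - -9804\right) + \left(- \frac{26}{7}\right)^{2}} = \frac{1}{\left(11 + 9804\right) + \frac{676}{49}} = \frac{1}{9815 + \frac{676}{49}} = \frac{1}{\frac{481611}{49}} = \frac{49}{481611}$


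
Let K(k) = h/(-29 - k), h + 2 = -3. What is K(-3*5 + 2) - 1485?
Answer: -23755/16 ≈ -1484.7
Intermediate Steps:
h = -5 (h = -2 - 3 = -5)
K(k) = -5/(-29 - k)
K(-3*5 + 2) - 1485 = 5/(29 + (-3*5 + 2)) - 1485 = 5/(29 + (-15 + 2)) - 1485 = 5/(29 - 13) - 1485 = 5/16 - 1485 = -23755/16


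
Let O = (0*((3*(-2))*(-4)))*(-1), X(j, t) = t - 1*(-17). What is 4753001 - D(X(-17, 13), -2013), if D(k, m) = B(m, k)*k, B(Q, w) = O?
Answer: 4753001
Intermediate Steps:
X(j, t) = 17 + t (X(j, t) = t + 17 = 17 + t)
O = 0 (O = (0*(-6*(-4)))*(-1) = (0*24)*(-1) = 0*(-1) = 0)
B(Q, w) = 0
D(k, m) = 0 (D(k, m) = 0*k = 0)
4753001 - D(X(-17, 13), -2013) = 4753001 - 1*0 = 4753001 + 0 = 4753001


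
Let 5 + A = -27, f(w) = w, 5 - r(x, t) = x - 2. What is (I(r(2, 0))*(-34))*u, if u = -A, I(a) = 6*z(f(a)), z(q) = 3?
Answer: -19584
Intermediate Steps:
r(x, t) = 7 - x (r(x, t) = 5 - (x - 2) = 5 - (-2 + x) = 5 + (2 - x) = 7 - x)
A = -32 (A = -5 - 27 = -32)
I(a) = 18 (I(a) = 6*3 = 18)
u = 32 (u = -1*(-32) = 32)
(I(r(2, 0))*(-34))*u = (18*(-34))*32 = -612*32 = -19584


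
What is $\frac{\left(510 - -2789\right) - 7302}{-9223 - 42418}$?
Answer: $\frac{4003}{51641} \approx 0.077516$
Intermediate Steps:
$\frac{\left(510 - -2789\right) - 7302}{-9223 - 42418} = \frac{\left(510 + 2789\right) - 7302}{-51641} = \left(3299 - 7302\right) \left(- \frac{1}{51641}\right) = \left(-4003\right) \left(- \frac{1}{51641}\right) = \frac{4003}{51641}$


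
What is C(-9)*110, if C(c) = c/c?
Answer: 110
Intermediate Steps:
C(c) = 1
C(-9)*110 = 1*110 = 110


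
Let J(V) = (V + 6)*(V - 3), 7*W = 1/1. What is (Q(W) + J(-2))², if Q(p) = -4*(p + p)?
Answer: 21904/49 ≈ 447.02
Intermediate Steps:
W = ⅐ (W = (⅐)/1 = (⅐)*1 = ⅐ ≈ 0.14286)
Q(p) = -8*p
J(V) = (-3 + V)*(6 + V) (J(V) = (6 + V)*(-3 + V) = (-3 + V)*(6 + V))
(Q(W) + J(-2))² = (-8*⅐ + (-18 + (-2)² + 3*(-2)))² = (-8/7 + (-18 + 4 - 6))² = (-8/7 - 20)² = (-148/7)² = 21904/49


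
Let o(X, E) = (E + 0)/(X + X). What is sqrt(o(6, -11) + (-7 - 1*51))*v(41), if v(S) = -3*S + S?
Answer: -41*I*sqrt(2121)/3 ≈ -629.41*I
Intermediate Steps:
v(S) = -2*S
o(X, E) = E/(2*X) (o(X, E) = E/((2*X)) = E*(1/(2*X)) = E/(2*X))
sqrt(o(6, -11) + (-7 - 1*51))*v(41) = sqrt((1/2)*(-11)/6 + (-7 - 1*51))*(-2*41) = sqrt((1/2)*(-11)*(1/6) + (-7 - 51))*(-82) = sqrt(-11/12 - 58)*(-82) = sqrt(-707/12)*(-82) = (I*sqrt(2121)/6)*(-82) = -41*I*sqrt(2121)/3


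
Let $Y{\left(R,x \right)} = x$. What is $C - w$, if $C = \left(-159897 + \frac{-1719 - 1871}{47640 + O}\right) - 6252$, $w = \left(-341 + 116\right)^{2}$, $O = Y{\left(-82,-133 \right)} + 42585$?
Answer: $- \frac{9764803399}{45046} \approx -2.1677 \cdot 10^{5}$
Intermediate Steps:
$O = 42452$ ($O = -133 + 42585 = 42452$)
$w = 50625$ ($w = \left(-225\right)^{2} = 50625$)
$C = - \frac{7484349649}{45046}$ ($C = \left(-159897 + \frac{-1719 - 1871}{47640 + 42452}\right) - 6252 = \left(-159897 - \frac{3590}{90092}\right) - 6252 = \left(-159897 - \frac{1795}{45046}\right) - 6252 = - \frac{7202722057}{45046} - 6252 = - \frac{7484349649}{45046} \approx -1.6615 \cdot 10^{5}$)
$C - w = - \frac{7484349649}{45046} - 50625 = - \frac{9764803399}{45046}$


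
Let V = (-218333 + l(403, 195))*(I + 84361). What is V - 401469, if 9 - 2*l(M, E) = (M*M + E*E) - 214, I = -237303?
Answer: 48702219598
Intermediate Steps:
l(M, E) = 223/2 - E²/2 - M²/2 (l(M, E) = 9/2 - ((M*M + E*E) - 214)/2 = 9/2 - ((M² + E²) - 214)/2 = 9/2 - ((E² + M²) - 214)/2 = 9/2 - (-214 + E² + M²)/2 = 9/2 + (107 - E²/2 - M²/2) = 223/2 - E²/2 - M²/2)
V = 48702621067 (V = (-218333 + (223/2 - ½*195² - ½*403²))*(-237303 + 84361) = (-218333 + (223/2 - ½*38025 - ½*162409))*(-152942) = (-218333 + (223/2 - 38025/2 - 162409/2))*(-152942) = (-218333 - 200211/2)*(-152942) = -636877/2*(-152942) = 48702621067)
V - 401469 = 48702621067 - 401469 = 48702219598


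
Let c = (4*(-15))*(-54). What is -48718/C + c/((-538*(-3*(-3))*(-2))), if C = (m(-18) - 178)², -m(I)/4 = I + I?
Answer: -6500551/155482 ≈ -41.809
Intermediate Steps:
m(I) = -8*I (m(I) = -4*(I + I) = -8*I)
C = 1156 (C = (-8*(-18) - 178)² = (144 - 178)² = (-34)² = 1156)
c = 3240 (c = -60*(-54) = 3240)
-48718/C + c/((-538*(-3*(-3))*(-2))) = -48718/1156 + 3240/((-538*(-3*(-3))*(-2))) = -48718*1/1156 + 3240/((-4842*(-2))) = -24359/578 + 3240/((-538*(-18))) = -24359/578 + 3240/9684 = -24359/578 + 3240*(1/9684) = -24359/578 + 90/269 = -6500551/155482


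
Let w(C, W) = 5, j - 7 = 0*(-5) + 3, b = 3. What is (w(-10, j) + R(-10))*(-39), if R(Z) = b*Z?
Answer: 975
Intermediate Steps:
j = 10 (j = 7 + (0*(-5) + 3) = 7 + (0 + 3) = 7 + 3 = 10)
R(Z) = 3*Z
(w(-10, j) + R(-10))*(-39) = (5 + 3*(-10))*(-39) = (5 - 30)*(-39) = -25*(-39) = 975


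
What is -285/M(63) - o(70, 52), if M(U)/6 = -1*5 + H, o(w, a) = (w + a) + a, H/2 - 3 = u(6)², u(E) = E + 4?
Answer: -70043/402 ≈ -174.24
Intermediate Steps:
u(E) = 4 + E
H = 206 (H = 6 + 2*(4 + 6)² = 6 + 2*10² = 6 + 2*100 = 6 + 200 = 206)
o(w, a) = w + 2*a (o(w, a) = (a + w) + a = w + 2*a)
M(U) = 1206 (M(U) = 6*(-1*5 + 206) = 6*(-5 + 206) = 6*201 = 1206)
-285/M(63) - o(70, 52) = -285/1206 - (70 + 2*52) = -285*1/1206 - (70 + 104) = -95/402 - 1*174 = -95/402 - 174 = -70043/402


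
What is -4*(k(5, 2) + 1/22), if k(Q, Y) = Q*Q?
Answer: -1102/11 ≈ -100.18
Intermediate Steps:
k(Q, Y) = Q**2
-4*(k(5, 2) + 1/22) = -4*(5**2 + 1/22) = -4*(25 + 1/22) = -4*551/22 = -1102/11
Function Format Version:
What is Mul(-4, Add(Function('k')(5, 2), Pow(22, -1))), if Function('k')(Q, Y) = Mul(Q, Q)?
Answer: Rational(-1102, 11) ≈ -100.18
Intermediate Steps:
Function('k')(Q, Y) = Pow(Q, 2)
Mul(-4, Add(Function('k')(5, 2), Pow(22, -1))) = Mul(-4, Add(Pow(5, 2), Pow(22, -1))) = Mul(-4, Add(25, Rational(1, 22))) = Mul(-4, Rational(551, 22)) = Rational(-1102, 11)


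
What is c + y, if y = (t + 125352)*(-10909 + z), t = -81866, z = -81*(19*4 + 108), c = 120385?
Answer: -1122383733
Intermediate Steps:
z = -14904 (z = -81*(76 + 108) = -81*184 = -14904)
y = -1122504118 (y = (-81866 + 125352)*(-10909 - 14904) = 43486*(-25813) = -1122504118)
c + y = 120385 - 1122504118 = -1122383733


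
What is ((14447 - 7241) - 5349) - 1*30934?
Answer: -29077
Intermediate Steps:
((14447 - 7241) - 5349) - 1*30934 = (7206 - 5349) - 30934 = 1857 - 30934 = -29077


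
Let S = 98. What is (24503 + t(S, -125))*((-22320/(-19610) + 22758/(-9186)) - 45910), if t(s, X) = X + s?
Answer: -3373752276112916/3002291 ≈ -1.1237e+9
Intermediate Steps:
(24503 + t(S, -125))*((-22320/(-19610) + 22758/(-9186)) - 45910) = (24503 + (-125 + 98))*((-22320/(-19610) + 22758/(-9186)) - 45910) = (24503 - 27)*((-22320*(-1/19610) + 22758*(-1/9186)) - 45910) = 24476*((2232/1961 - 3793/1531) - 45910) = 24476*(-4020881/3002291 - 45910) = 24476*(-137839200691/3002291) = -3373752276112916/3002291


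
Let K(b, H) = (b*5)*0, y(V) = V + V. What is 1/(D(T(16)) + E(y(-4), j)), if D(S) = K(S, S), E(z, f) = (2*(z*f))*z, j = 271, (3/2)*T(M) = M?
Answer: 1/34688 ≈ 2.8828e-5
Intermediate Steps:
T(M) = 2*M/3
y(V) = 2*V
E(z, f) = 2*f*z² (E(z, f) = (2*(f*z))*z = (2*f*z)*z = 2*f*z²)
K(b, H) = 0 (K(b, H) = (5*b)*0 = 0)
D(S) = 0
1/(D(T(16)) + E(y(-4), j)) = 1/(0 + 2*271*(2*(-4))²) = 1/(0 + 2*271*(-8)²) = 1/(0 + 2*271*64) = 1/(0 + 34688) = 1/34688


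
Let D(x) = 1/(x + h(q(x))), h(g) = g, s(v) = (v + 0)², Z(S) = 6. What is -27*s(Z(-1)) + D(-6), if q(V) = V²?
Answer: -29159/30 ≈ -971.97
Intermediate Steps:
s(v) = v²
D(x) = 1/(x + x²)
-27*s(Z(-1)) + D(-6) = -27*6² + 1/((-6)*(1 - 6)) = -27*36 - ⅙/(-5) = -972 - ⅙*(-⅕) = -972 + 1/30 = -29159/30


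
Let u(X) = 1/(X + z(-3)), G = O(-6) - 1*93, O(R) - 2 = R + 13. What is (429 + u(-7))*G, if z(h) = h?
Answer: -180138/5 ≈ -36028.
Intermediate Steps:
O(R) = 15 + R (O(R) = 2 + (R + 13) = 2 + (13 + R) = 15 + R)
G = -84 (G = (15 - 6) - 1*93 = 9 - 93 = -84)
u(X) = 1/(-3 + X) (u(X) = 1/(X - 3) = 1/(-3 + X))
(429 + u(-7))*G = (429 + 1/(-3 - 7))*(-84) = (429 + 1/(-10))*(-84) = (429 - ⅒)*(-84) = (4289/10)*(-84) = -180138/5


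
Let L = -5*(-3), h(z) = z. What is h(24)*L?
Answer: 360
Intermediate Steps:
L = 15
h(24)*L = 24*15 = 360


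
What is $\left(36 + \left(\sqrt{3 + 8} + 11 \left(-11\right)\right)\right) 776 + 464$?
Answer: $-65496 + 776 \sqrt{11} \approx -62922.0$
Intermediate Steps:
$\left(36 + \left(\sqrt{3 + 8} + 11 \left(-11\right)\right)\right) 776 + 464 = \left(36 - \left(121 - \sqrt{11}\right)\right) 776 + 464 = \left(-85 + \sqrt{11}\right) 776 + 464 = \left(-65960 + 776 \sqrt{11}\right) + 464 = -65496 + 776 \sqrt{11}$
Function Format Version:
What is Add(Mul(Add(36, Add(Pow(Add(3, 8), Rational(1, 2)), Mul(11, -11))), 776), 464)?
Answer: Add(-65496, Mul(776, Pow(11, Rational(1, 2)))) ≈ -62922.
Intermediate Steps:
Add(Mul(Add(36, Add(Pow(Add(3, 8), Rational(1, 2)), Mul(11, -11))), 776), 464) = Add(Mul(Add(36, Add(Pow(11, Rational(1, 2)), -121)), 776), 464) = Add(Mul(Add(36, Add(-121, Pow(11, Rational(1, 2)))), 776), 464) = Add(Mul(Add(-85, Pow(11, Rational(1, 2))), 776), 464) = Add(Add(-65960, Mul(776, Pow(11, Rational(1, 2)))), 464) = Add(-65496, Mul(776, Pow(11, Rational(1, 2))))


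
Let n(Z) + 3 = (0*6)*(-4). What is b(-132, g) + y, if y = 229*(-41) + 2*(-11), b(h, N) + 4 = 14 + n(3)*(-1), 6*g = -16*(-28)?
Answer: -9398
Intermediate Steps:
n(Z) = -3 (n(Z) = -3 + (0*6)*(-4) = -3 + 0*(-4) = -3 + 0 = -3)
g = 224/3 (g = (-16*(-28))/6 = (⅙)*448 = 224/3 ≈ 74.667)
b(h, N) = 13 (b(h, N) = -4 + (14 - 3*(-1)) = -4 + (14 + 3) = -4 + 17 = 13)
y = -9411 (y = -9389 - 22 = -9411)
b(-132, g) + y = 13 - 9411 = -9398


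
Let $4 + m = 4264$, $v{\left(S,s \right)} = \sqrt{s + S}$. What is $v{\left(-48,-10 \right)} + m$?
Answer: $4260 + i \sqrt{58} \approx 4260.0 + 7.6158 i$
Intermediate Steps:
$v{\left(S,s \right)} = \sqrt{S + s}$
$m = 4260$ ($m = -4 + 4264 = 4260$)
$v{\left(-48,-10 \right)} + m = \sqrt{-48 - 10} + 4260 = \sqrt{-58} + 4260 = i \sqrt{58} + 4260 = 4260 + i \sqrt{58}$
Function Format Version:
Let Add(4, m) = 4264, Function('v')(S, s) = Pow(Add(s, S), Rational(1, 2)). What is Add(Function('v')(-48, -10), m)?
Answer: Add(4260, Mul(I, Pow(58, Rational(1, 2)))) ≈ Add(4260.0, Mul(7.6158, I))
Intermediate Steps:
Function('v')(S, s) = Pow(Add(S, s), Rational(1, 2))
m = 4260 (m = Add(-4, 4264) = 4260)
Add(Function('v')(-48, -10), m) = Add(Pow(Add(-48, -10), Rational(1, 2)), 4260) = Add(Pow(-58, Rational(1, 2)), 4260) = Add(Mul(I, Pow(58, Rational(1, 2))), 4260) = Add(4260, Mul(I, Pow(58, Rational(1, 2))))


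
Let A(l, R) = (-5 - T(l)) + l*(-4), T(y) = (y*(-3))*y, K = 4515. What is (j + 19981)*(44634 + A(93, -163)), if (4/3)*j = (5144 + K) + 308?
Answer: 1927538575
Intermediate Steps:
T(y) = -3*y**2 (T(y) = (-3*y)*y = -3*y**2)
j = 29901/4 (j = 3*((5144 + 4515) + 308)/4 = 3*(9659 + 308)/4 = (3/4)*9967 = 29901/4 ≈ 7475.3)
A(l, R) = -5 - 4*l + 3*l**2 (A(l, R) = (-5 - (-3)*l**2) + l*(-4) = (-5 + 3*l**2) - 4*l = -5 - 4*l + 3*l**2)
(j + 19981)*(44634 + A(93, -163)) = (29901/4 + 19981)*(44634 + (-5 - 4*93 + 3*93**2)) = 109825*(44634 + (-5 - 372 + 3*8649))/4 = 109825*(44634 + (-5 - 372 + 25947))/4 = 109825*(44634 + 25570)/4 = (109825/4)*70204 = 1927538575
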